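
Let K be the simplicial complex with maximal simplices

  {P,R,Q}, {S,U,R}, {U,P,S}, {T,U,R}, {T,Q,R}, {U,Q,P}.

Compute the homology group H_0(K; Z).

H_0 ≅ Z.

Order the vertices as P < Q < R < S < T < U. Listing each simplex with vertices in this order, K has dimension 2 with simplices:

  0-simplices (6): P, Q, R, S, T, U
  1-simplices (12): PQ, PR, PS, PU, QR, QT, QU, RS, RT, RU, SU, TU
  2-simplices (6): PQR, PQU, PSU, QRT, RSU, RTU

so the chain groups are C_0 ≅ Z^6, C_1 ≅ Z^12, C_2 ≅ Z^6.

∂_1: C_1 → C_0 is given by ∂[p,q] = [q] − [p]. For instance
  ∂QU = U − Q.
As a 6×12 matrix over Z this has rank 5, with invariant factors (1,1,1,1,1).

Boundary ∂_2: C_2 → C_1 sends each 2-simplex [p,q,r] to [q,r] − [p,r] + [p,q]. For instance
  ∂RSU = SU − RU + RS,
  ∂QRT = RT − QT + QR.
The 12×6 boundary matrix has rank 6 and Smith normal form diag(1,1,1,1,1,1).

Computing H_k = (kernel of ∂_k) / (image of ∂_{k+1}):

  H_0: rank C_0 − rank ∂_1 = 6 − 5 = 1, and the invariant factors of ∂_1 are all 1, so H_0 = Z.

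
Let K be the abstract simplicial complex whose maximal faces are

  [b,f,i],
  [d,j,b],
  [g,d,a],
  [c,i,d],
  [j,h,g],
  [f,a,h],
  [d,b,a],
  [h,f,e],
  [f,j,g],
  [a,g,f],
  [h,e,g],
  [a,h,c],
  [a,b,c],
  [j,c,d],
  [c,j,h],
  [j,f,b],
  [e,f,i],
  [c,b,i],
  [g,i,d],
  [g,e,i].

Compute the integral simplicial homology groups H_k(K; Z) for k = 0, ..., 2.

H_0 = Z,  H_1 = Z × Z/2,  H_2 = 0.

K has 10 vertices, 30 edges, 20 triangles.
rank ∂_0 = 0, rank ∂_1 = 9 ⇒ b_0 = 10 − 0 − 9 = 1; all invariant factors of ∂_1 are 1 so no torsion. So H_0 = Z.
rank ∂_1 = 9, rank ∂_2 = 20 ⇒ b_1 = 30 − 9 − 20 = 1; ∂_2 has invariant factor(s) [2] giving torsion. So H_1 = Z × Z/2.
rank ∂_2 = 20, rank ∂_3 = 0 ⇒ b_2 = 20 − 20 − 0 = 0. So H_2 = 0.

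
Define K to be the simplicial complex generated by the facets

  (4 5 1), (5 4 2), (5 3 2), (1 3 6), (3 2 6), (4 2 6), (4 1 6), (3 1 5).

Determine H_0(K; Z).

Fix the vertex order 1 < 2 < 3 < 4 < 5 < 6 and write every simplex with vertices in increasing order. Then dim K = 2 and the simplices of K are:

  0-simplices (6): [1], [2], [3], [4], [5], [6]
  1-simplices (12): [1,3], [1,4], [1,5], [1,6], [2,3], [2,4], [2,5], [2,6], [3,5], [3,6], [4,5], [4,6]
  2-simplices (8): [1,3,5], [1,3,6], [1,4,5], [1,4,6], [2,3,5], [2,3,6], [2,4,5], [2,4,6]

so the chain groups are C_0 ≅ Z^6, C_1 ≅ Z^12, C_2 ≅ Z^8.

Boundary ∂_1: C_1 → C_0 is given by ∂[p,q] = [q] − [p]. For instance
  ∂[2,4] = [4] − [2].
This gives a 6×12 integer matrix of rank 5; reducing to Smith normal form yields diagonal entries (1,1,1,1,1).

∂_2: C_2 → C_1 sends each 2-simplex [p,q,r] to [q,r] − [p,r] + [p,q]. For instance
  ∂[2,3,5] = [3,5] − [2,5] + [2,3],
  ∂[2,4,6] = [4,6] − [2,6] + [2,4].
This gives a 12×8 integer matrix of rank 7; reducing to Smith normal form yields diagonal entries (1,1,1,1,1,1,1).

From H_k ≅ ker(∂_k) / im(∂_{k+1}) we obtain:

  H_0: rank C_0 − rank ∂_1 = 6 − 5 = 1, and the invariant factors of ∂_1 are all 1, so H_0 ≅ Z.

H_0 ≅ Z.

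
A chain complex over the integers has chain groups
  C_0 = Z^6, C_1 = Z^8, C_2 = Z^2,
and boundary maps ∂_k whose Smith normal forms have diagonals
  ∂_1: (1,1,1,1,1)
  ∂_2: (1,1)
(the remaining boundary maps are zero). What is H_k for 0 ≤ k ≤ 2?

H_0: b_0 = 6 − 0 − 5 = 1; torsion from ∂_1 factors > 1: none. So H_0 ≅ Z.
H_1: b_1 = 8 − 5 − 2 = 1; torsion from ∂_2 factors > 1: none. So H_1 ≅ Z.
H_2: b_2 = 2 − 2 − 0 = 0; torsion from ∂_3 factors > 1: none. So H_2 ≅ 0.

H_0 ≅ Z,  H_1 ≅ Z,  H_2 = 0.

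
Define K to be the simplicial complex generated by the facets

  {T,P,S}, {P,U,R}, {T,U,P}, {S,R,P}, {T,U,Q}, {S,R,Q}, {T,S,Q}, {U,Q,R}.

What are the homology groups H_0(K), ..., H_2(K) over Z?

H_0 ≅ Z,  H_1 = 0,  H_2 ≅ Z.

We work with the vertex ordering P < Q < R < S < T < U. The simplices of K, each written with vertices in increasing order, are:

  0-simplices (6): P, Q, R, S, T, U
  1-simplices (12): PR, PS, PT, PU, QR, QS, QT, QU, RS, RU, ST, TU
  2-simplices (8): PRS, PRU, PST, PTU, QRS, QRU, QST, QTU

Hence C_0 ≅ Z^6, C_1 ≅ Z^12, C_2 ≅ Z^8.

The boundary map ∂_1: C_1 → C_0 maps an edge to its endpoints' difference, ∂[p,q] = q − p. For instance
  ∂RS = S − R.
The 6×12 boundary matrix has rank 5 and Smith normal form diag(1,1,1,1,1).

The boundary map ∂_2: C_2 → C_1 acts by ∂[p,q,r] = [q,r] − [p,r] + [p,q]. For instance
  ∂QRU = RU − QU + QR,
  ∂QST = ST − QT + QS.
This gives a 12×8 integer matrix of rank 7; reducing to Smith normal form yields diagonal entries (1,1,1,1,1,1,1).

From H_k ≅ ker(∂_k) / im(∂_{k+1}) we obtain:

  H_0: rank C_0 − rank ∂_1 = 6 − 5 = 1, and the invariant factors of ∂_1 are all 1, so H_0 ≅ Z.
  H_1: rank ker ∂_1 − rank ∂_2 = (12 − 5) − 7 = 0, and the invariant factors of ∂_2 are all 1, so H_1 ≅ 0.
  H_2: rank ker ∂_2 − rank ∂_3 = (8 − 7) − 0 = 1, and there is no ∂_3, so H_2 ≅ Z.

As a check, the Euler characteristic is 6 − 12 + 8 = 2, which agrees with 1 − 0 + 1 = 2.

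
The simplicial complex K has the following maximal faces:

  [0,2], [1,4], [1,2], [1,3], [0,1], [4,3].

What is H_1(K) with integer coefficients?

H_1 = Z^2.

Fix the vertex order 0 < 1 < 2 < 3 < 4 and write every simplex with vertices in increasing order. Then dim K = 1 and the simplices of K are:

  0-simplices (5): [0], [1], [2], [3], [4]
  1-simplices (6): [0,1], [0,2], [1,2], [1,3], [1,4], [3,4]

giving chain groups C_0 ≅ Z^5, C_1 ≅ Z^6.

The boundary map ∂_1: C_1 → C_0 sends each edge [p,q] (with p < q) to q − p. For instance
  ∂[3,4] = [4] − [3].
This gives a 5×6 integer matrix of rank 4; reducing to Smith normal form yields diagonal entries (1,1,1,1).

Computing H_k = (kernel of ∂_k) / (image of ∂_{k+1}):

  H_1: rank ker ∂_1 − rank ∂_2 = (6 − 4) − 0 = 2, and there is no ∂_2, so H_1 ≅ Z^2.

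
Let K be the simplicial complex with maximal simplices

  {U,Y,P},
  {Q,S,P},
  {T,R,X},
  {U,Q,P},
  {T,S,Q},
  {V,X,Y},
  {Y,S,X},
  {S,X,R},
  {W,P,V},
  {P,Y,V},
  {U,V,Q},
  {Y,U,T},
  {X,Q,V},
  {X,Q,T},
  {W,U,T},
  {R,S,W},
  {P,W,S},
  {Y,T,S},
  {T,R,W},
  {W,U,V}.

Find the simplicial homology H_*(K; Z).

K has 10 vertices, 30 edges, 20 triangles.
rank ∂_0 = 0, rank ∂_1 = 9 ⇒ b_0 = 10 − 0 − 9 = 1; all invariant factors of ∂_1 are 1 so no torsion. So H_0 ≅ Z.
rank ∂_1 = 9, rank ∂_2 = 20 ⇒ b_1 = 30 − 9 − 20 = 1; ∂_2 has invariant factor(s) [2] giving torsion. So H_1 ≅ Z ⊕ Z/2Z.
rank ∂_2 = 20, rank ∂_3 = 0 ⇒ b_2 = 20 − 20 − 0 = 0. So H_2 ≅ 0.

H_0 ≅ Z,  H_1 ≅ Z ⊕ Z/2Z,  H_2 = 0.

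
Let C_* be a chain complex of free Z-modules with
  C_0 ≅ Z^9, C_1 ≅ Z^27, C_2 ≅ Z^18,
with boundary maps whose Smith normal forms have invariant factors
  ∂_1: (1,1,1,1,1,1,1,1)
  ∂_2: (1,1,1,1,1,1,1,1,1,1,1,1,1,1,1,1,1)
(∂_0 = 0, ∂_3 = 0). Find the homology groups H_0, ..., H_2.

H_0 = Z,  H_1 = Z^2,  H_2 = Z.

H_0: b_0 = 9 − 0 − 8 = 1; torsion from ∂_1 factors > 1: none. So H_0 = Z.
H_1: b_1 = 27 − 8 − 17 = 2; torsion from ∂_2 factors > 1: none. So H_1 = Z^2.
H_2: b_2 = 18 − 17 − 0 = 1; torsion from ∂_3 factors > 1: none. So H_2 = Z.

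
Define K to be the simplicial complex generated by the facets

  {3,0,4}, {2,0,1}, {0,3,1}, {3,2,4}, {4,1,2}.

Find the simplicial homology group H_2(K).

H_2 ≅ 0.

We work with the vertex ordering 0 < 1 < 2 < 3 < 4. The simplices of K, each written with vertices in increasing order, are:

  0-simplices (5): [0], [1], [2], [3], [4]
  1-simplices (10): [0,1], [0,2], [0,3], [0,4], [1,2], [1,3], [1,4], [2,3], [2,4], [3,4]
  2-simplices (5): [0,1,2], [0,1,3], [0,3,4], [1,2,4], [2,3,4]

giving chain groups C_0 ≅ Z^5, C_1 ≅ Z^10, C_2 ≅ Z^5.

Boundary ∂_1: C_1 → C_0 maps an edge to its endpoints' difference, ∂[p,q] = q − p. For instance
  ∂[2,3] = [3] − [2].
The resulting 5×10 matrix has rank 4, and its Smith normal form has invariant factors (1,1,1,1).

∂_2: C_2 → C_1 acts by ∂[p,q,r] = [q,r] − [p,r] + [p,q]. For instance
  ∂[1,2,4] = [2,4] − [1,4] + [1,2],
  ∂[0,3,4] = [3,4] − [0,4] + [0,3].
As a 10×5 matrix over Z this has rank 5, with invariant factors (1,1,1,1,1).

Computing H_k = (kernel of ∂_k) / (image of ∂_{k+1}):

  H_2: rank ker ∂_2 − rank ∂_3 = (5 − 5) − 0 = 0, and there is no ∂_3, so H_2 ≅ 0.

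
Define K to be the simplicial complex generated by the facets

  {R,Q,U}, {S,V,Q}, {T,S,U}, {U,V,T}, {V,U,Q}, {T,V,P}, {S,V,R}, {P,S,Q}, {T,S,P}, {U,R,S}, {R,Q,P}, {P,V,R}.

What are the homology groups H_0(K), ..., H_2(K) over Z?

H_0 ≅ Z,  H_1 ≅ Z_2,  H_2 = 0.

Fix the vertex order P < Q < R < S < T < U < V and write every simplex with vertices in increasing order. Then dim K = 2 and the simplices of K are:

  0-simplices (7): P, Q, R, S, T, U, V
  1-simplices (18): PQ, PR, PS, PT, PV, QR, QS, QU, QV, RS, RU, RV, ST, SU, SV, TU, TV, UV
  2-simplices (12): PQR, PQS, PRV, PST, PTV, QRU, QSV, QUV, RSU, RSV, STU, TUV

so the chain groups are C_0 ≅ Z^7, C_1 ≅ Z^18, C_2 ≅ Z^12.

∂_1: C_1 → C_0 sends each edge [p,q] (with p < q) to q − p.
As a 7×18 matrix over Z this has rank 6, with invariant factors (1,1,1,1,1,1).

The boundary map ∂_2: C_2 → C_1 acts by ∂[p,q,r] = [q,r] − [p,r] + [p,q]. For instance
  ∂RSV = SV − RV + RS,
  ∂PTV = TV − PV + PT.
The resulting 18×12 matrix has rank 12, and its Smith normal form has invariant factors (1,1,1,1,1,1,1,1,1,1,1,2).

Computing H_k = (kernel of ∂_k) / (image of ∂_{k+1}):

  H_0: rank C_0 − rank ∂_1 = 7 − 6 = 1, and the invariant factors of ∂_1 are all 1, so H_0 ≅ Z.
  H_1: rank ker ∂_1 − rank ∂_2 = (18 − 6) − 12 = 0, and ∂_2 has invariant factor 2 > 1, so H_1 ≅ Z_2.
  H_2: rank ker ∂_2 − rank ∂_3 = (12 − 12) − 0 = 0, and there is no ∂_3, so H_2 ≅ 0.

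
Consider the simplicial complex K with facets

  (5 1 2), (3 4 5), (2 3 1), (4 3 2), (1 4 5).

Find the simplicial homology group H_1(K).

H_1 = Z.

Fix the vertex order 1 < 2 < 3 < 4 < 5 and write every simplex with vertices in increasing order. Then dim K = 2 and the simplices of K are:

  0-simplices (5): [1], [2], [3], [4], [5]
  1-simplices (10): [1,2], [1,3], [1,4], [1,5], [2,3], [2,4], [2,5], [3,4], [3,5], [4,5]
  2-simplices (5): [1,2,3], [1,2,5], [1,4,5], [2,3,4], [3,4,5]

so the chain groups are C_0 ≅ Z^5, C_1 ≅ Z^10, C_2 ≅ Z^5.

Boundary ∂_1: C_1 → C_0 maps an edge to its endpoints' difference, ∂[p,q] = q − p. For instance
  ∂[2,4] = [4] − [2].
As a 5×10 matrix over Z this has rank 4, with invariant factors (1,1,1,1).

Boundary ∂_2: C_2 → C_1 maps a triangle to the signed sum of its edges. For instance
  ∂[1,2,3] = [2,3] − [1,3] + [1,2],
  ∂[2,3,4] = [3,4] − [2,4] + [2,3].
The 10×5 boundary matrix has rank 5 and Smith normal form diag(1,1,1,1,1).

Computing H_k = (kernel of ∂_k) / (image of ∂_{k+1}):

  H_1: rank ker ∂_1 − rank ∂_2 = (10 − 4) − 5 = 1, and the invariant factors of ∂_2 are all 1, so H_1 ≅ Z.

(K is a triangulation of the Möbius band.)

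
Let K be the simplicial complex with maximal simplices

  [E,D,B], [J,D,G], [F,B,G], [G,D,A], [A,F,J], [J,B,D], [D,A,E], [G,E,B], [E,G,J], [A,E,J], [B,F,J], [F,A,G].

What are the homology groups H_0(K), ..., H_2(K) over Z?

H_0 ≅ Z,  H_1 ≅ Z/2,  H_2 = 0.

Fix the vertex order A < B < D < E < F < G < J and write every simplex with vertices in increasing order. Then dim K = 2 and the simplices of K are:

  0-simplices (7): A, B, D, E, F, G, J
  1-simplices (18): AD, AE, AF, AG, AJ, BD, BE, BF, BG, BJ, DE, DG, DJ, EG, EJ, FG, FJ, GJ
  2-simplices (12): ADE, ADG, AEJ, AFG, AFJ, BDE, BDJ, BEG, BFG, BFJ, DGJ, EGJ

so the chain groups are C_0 ≅ Z^7, C_1 ≅ Z^18, C_2 ≅ Z^12.

∂_1: C_1 → C_0 sends each edge [p,q] (with p < q) to q − p.
As a 7×18 matrix over Z this has rank 6, with invariant factors (1,1,1,1,1,1).

The boundary map ∂_2: C_2 → C_1 acts by ∂[p,q,r] = [q,r] − [p,r] + [p,q]. For instance
  ∂BEG = EG − BG + BE,
  ∂BDJ = DJ − BJ + BD.
The 18×12 boundary matrix has rank 12 and Smith normal form diag(1,1,1,1,1,1,1,1,1,1,1,2).

Reading off H_k = ker ∂_k / im ∂_{k+1}:

  H_0: rank C_0 − rank ∂_1 = 7 − 6 = 1, and the invariant factors of ∂_1 are all 1, so H_0 = Z.
  H_1: rank ker ∂_1 − rank ∂_2 = (18 − 6) − 12 = 0, and ∂_2 has invariant factor 2 > 1, so H_1 = Z/2.
  H_2: rank ker ∂_2 − rank ∂_3 = (12 − 12) − 0 = 0, and there is no ∂_3, so H_2 = 0.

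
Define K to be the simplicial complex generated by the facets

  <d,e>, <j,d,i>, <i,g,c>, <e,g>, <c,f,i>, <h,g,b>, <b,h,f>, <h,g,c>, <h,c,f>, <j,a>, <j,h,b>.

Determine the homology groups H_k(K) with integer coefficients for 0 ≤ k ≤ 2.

H_0 = Z,  H_1 = Z^2,  H_2 = 0.

Take the total order a < b < c < d < e < f < g < h < i < j on the vertex set. Then K (dimension 2) consists of the simplices:

  0-simplices (10): a, b, c, d, e, f, g, h, i, j
  1-simplices (19): aj, bf, bg, bh, bj, cf, cg, ch, ci, de, di, dj, eg, fh, fi, gh, gi, hj, ij
  2-simplices (8): bfh, bgh, bhj, cfh, cfi, cgh, cgi, dij

so the chain groups are C_0 ≅ Z^10, C_1 ≅ Z^19, C_2 ≅ Z^8.

Boundary ∂_1: C_1 → C_0 sends each edge [p,q] (with p < q) to q − p. For instance
  ∂di = i − d.
As a 10×19 matrix over Z this has rank 9, with invariant factors (1,1,1,1,1,1,1,1,1).

∂_2: C_2 → C_1 sends each 2-simplex [p,q,r] to [q,r] − [p,r] + [p,q]. For instance
  ∂dij = ij − dj + di,
  ∂bgh = gh − bh + bg.
This gives a 19×8 integer matrix of rank 8; reducing to Smith normal form yields diagonal entries (1,1,1,1,1,1,1,1).

From H_k ≅ ker(∂_k) / im(∂_{k+1}) we obtain:

  H_0: rank C_0 − rank ∂_1 = 10 − 9 = 1, and the invariant factors of ∂_1 are all 1, so H_0 ≅ Z.
  H_1: rank ker ∂_1 − rank ∂_2 = (19 − 9) − 8 = 2, and the invariant factors of ∂_2 are all 1, so H_1 ≅ Z^2.
  H_2: rank ker ∂_2 − rank ∂_3 = (8 − 8) − 0 = 0, and there is no ∂_3, so H_2 ≅ 0.

As a check, the Euler characteristic is 10 − 19 + 8 = -1, which agrees with 1 − 2 + 0 = -1.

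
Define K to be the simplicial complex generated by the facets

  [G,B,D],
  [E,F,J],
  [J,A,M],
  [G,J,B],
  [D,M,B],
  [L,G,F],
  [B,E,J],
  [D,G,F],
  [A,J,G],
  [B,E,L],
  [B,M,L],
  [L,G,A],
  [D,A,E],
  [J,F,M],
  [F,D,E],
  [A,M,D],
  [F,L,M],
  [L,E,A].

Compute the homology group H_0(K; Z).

K has 9 vertices, 27 edges, 18 triangles.
rank ∂_0 = 0, rank ∂_1 = 8 ⇒ b_0 = 9 − 0 − 8 = 1; all invariant factors of ∂_1 are 1 so no torsion. So H_0 ≅ Z.

H_0 ≅ Z.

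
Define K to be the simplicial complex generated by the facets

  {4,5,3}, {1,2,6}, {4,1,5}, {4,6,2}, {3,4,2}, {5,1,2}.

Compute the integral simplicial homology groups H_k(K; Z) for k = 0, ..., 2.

Order the vertices as 1 < 2 < 3 < 4 < 5 < 6. Listing each simplex with vertices in this order, K has dimension 2 with simplices:

  0-simplices (6): [1], [2], [3], [4], [5], [6]
  1-simplices (12): [1,2], [1,4], [1,5], [1,6], [2,3], [2,4], [2,5], [2,6], [3,4], [3,5], [4,5], [4,6]
  2-simplices (6): [1,2,5], [1,2,6], [1,4,5], [2,3,4], [2,4,6], [3,4,5]

giving chain groups C_0 ≅ Z^6, C_1 ≅ Z^12, C_2 ≅ Z^6.

The boundary map ∂_1: C_1 → C_0 maps an edge to its endpoints' difference, ∂[p,q] = q − p. For instance
  ∂[2,6] = [6] − [2].
The resulting 6×12 matrix has rank 5, and its Smith normal form has invariant factors (1,1,1,1,1).

The boundary map ∂_2: C_2 → C_1 sends each 2-simplex [p,q,r] to [q,r] − [p,r] + [p,q]. For instance
  ∂[1,2,5] = [2,5] − [1,5] + [1,2],
  ∂[1,4,5] = [4,5] − [1,5] + [1,4].
As a 12×6 matrix over Z this has rank 6, with invariant factors (1,1,1,1,1,1).

Now H_k = ker ∂_k / im ∂_{k+1}, so:

  H_0: rank C_0 − rank ∂_1 = 6 − 5 = 1, and the invariant factors of ∂_1 are all 1, so H_0 = Z.
  H_1: rank ker ∂_1 − rank ∂_2 = (12 − 5) − 6 = 1, and the invariant factors of ∂_2 are all 1, so H_1 = Z.
  H_2: rank ker ∂_2 − rank ∂_3 = (6 − 6) − 0 = 0, and there is no ∂_3, so H_2 = 0.

(K is a triangulation of the cylinder S^1 x I.)

H_0 = Z,  H_1 = Z,  H_2 = 0.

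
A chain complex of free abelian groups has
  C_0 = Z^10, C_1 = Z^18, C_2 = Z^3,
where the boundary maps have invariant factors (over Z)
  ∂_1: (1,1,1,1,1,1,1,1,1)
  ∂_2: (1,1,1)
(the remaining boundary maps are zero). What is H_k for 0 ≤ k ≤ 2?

H_0 ≅ Z,  H_1 ≅ Z^6,  H_2 = 0.

H_0: b_0 = 10 − 0 − 9 = 1; torsion from ∂_1 factors > 1: none. So H_0 ≅ Z.
H_1: b_1 = 18 − 9 − 3 = 6; torsion from ∂_2 factors > 1: none. So H_1 ≅ Z^6.
H_2: b_2 = 3 − 3 − 0 = 0; torsion from ∂_3 factors > 1: none. So H_2 ≅ 0.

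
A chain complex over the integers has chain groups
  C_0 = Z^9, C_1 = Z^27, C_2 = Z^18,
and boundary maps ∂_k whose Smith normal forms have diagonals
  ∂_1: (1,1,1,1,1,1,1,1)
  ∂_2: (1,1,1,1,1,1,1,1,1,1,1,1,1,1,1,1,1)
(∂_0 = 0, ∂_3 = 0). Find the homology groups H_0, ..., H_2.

H_0: b_0 = 9 − 0 − 8 = 1; torsion from ∂_1 factors > 1: none. So H_0 = Z.
H_1: b_1 = 27 − 8 − 17 = 2; torsion from ∂_2 factors > 1: none. So H_1 = Z^2.
H_2: b_2 = 18 − 17 − 0 = 1; torsion from ∂_3 factors > 1: none. So H_2 = Z.

H_0 = Z,  H_1 = Z^2,  H_2 = Z.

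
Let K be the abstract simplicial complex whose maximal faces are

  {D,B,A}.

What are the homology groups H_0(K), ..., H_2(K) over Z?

H_0 ≅ Z,  H_1 = 0,  H_2 = 0.

We work with the vertex ordering A < B < D. The simplices of K, each written with vertices in increasing order, are:

  0-simplices (3): A, B, D
  1-simplices (3): AB, AD, BD
  2-simplices (1): ABD

Hence C_0 ≅ Z^3, C_1 ≅ Z^3, C_2 ≅ Z^1.

∂_1: C_1 → C_0 sends each edge [p,q] (with p < q) to q − p.
As a 3×3 matrix over Z this has rank 2, with invariant factors (1,1).

The boundary map ∂_2: C_2 → C_1 maps a triangle to the signed sum of its edges. For instance
  ∂ABD = BD − AD + AB.
The 3×1 boundary matrix has rank 1 and Smith normal form diag(1).

Reading off H_k = ker ∂_k / im ∂_{k+1}:

  H_0: rank C_0 − rank ∂_1 = 3 − 2 = 1, and the invariant factors of ∂_1 are all 1, so H_0 = Z.
  H_1: rank ker ∂_1 − rank ∂_2 = (3 − 2) − 1 = 0, and the invariant factors of ∂_2 are all 1, so H_1 = 0.
  H_2: rank ker ∂_2 − rank ∂_3 = (1 − 1) − 0 = 0, and there is no ∂_3, so H_2 = 0.

As a check, the Euler characteristic is 3 − 3 + 1 = 1, which agrees with 1 − 0 + 0 = 1.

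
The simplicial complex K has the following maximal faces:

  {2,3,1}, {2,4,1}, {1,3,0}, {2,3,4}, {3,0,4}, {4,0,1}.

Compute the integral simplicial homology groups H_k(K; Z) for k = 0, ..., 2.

H_0 ≅ Z,  H_1 = 0,  H_2 ≅ Z.

We work with the vertex ordering 0 < 1 < 2 < 3 < 4. The simplices of K, each written with vertices in increasing order, are:

  0-simplices (5): [0], [1], [2], [3], [4]
  1-simplices (9): [0,1], [0,3], [0,4], [1,2], [1,3], [1,4], [2,3], [2,4], [3,4]
  2-simplices (6): [0,1,3], [0,1,4], [0,3,4], [1,2,3], [1,2,4], [2,3,4]

giving chain groups C_0 ≅ Z^5, C_1 ≅ Z^9, C_2 ≅ Z^6.

Boundary ∂_1: C_1 → C_0 maps an edge to its endpoints' difference, ∂[p,q] = q − p. For instance
  ∂[1,2] = [2] − [1].
The 5×9 boundary matrix has rank 4 and Smith normal form diag(1,1,1,1).

Boundary ∂_2: C_2 → C_1 maps a triangle to the signed sum of its edges. For instance
  ∂[0,1,3] = [1,3] − [0,3] + [0,1],
  ∂[0,1,4] = [1,4] − [0,4] + [0,1].
As a 9×6 matrix over Z this has rank 5, with invariant factors (1,1,1,1,1).

From H_k ≅ ker(∂_k) / im(∂_{k+1}) we obtain:

  H_0: rank C_0 − rank ∂_1 = 5 − 4 = 1, and the invariant factors of ∂_1 are all 1, so H_0 = Z.
  H_1: rank ker ∂_1 − rank ∂_2 = (9 − 4) − 5 = 0, and the invariant factors of ∂_2 are all 1, so H_1 = 0.
  H_2: rank ker ∂_2 − rank ∂_3 = (6 − 5) − 0 = 1, and there is no ∂_3, so H_2 = Z.

(K is a triangulation of the 2-sphere S^2.)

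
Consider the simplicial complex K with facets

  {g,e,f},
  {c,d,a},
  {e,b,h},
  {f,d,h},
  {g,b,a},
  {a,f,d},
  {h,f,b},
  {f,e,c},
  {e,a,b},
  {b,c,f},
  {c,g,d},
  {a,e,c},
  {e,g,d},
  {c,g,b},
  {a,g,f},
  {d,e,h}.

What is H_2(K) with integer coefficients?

We work with the vertex ordering a < b < c < d < e < f < g < h. The simplices of K, each written with vertices in increasing order, are:

  0-simplices (8): a, b, c, d, e, f, g, h
  1-simplices (24): ab, ac, ad, ae, af, ag, bc, be, bf, bg, bh, cd, ce, cf, cg, de, df, dg, dh, ef, eg, eh, fg, fh
  2-simplices (16): abe, abg, acd, ace, adf, afg, bcf, bcg, beh, bfh, cdg, cef, deg, deh, dfh, efg

Hence C_0 ≅ Z^8, C_1 ≅ Z^24, C_2 ≅ Z^16.

The boundary map ∂_1: C_1 → C_0 sends each edge [p,q] (with p < q) to q − p.
As a 8×24 matrix over Z this has rank 7, with invariant factors (1,1,1,1,1,1,1).

Boundary ∂_2: C_2 → C_1 sends each 2-simplex [p,q,r] to [q,r] − [p,r] + [p,q]. For instance
  ∂deh = eh − dh + de,
  ∂afg = fg − ag + af.
The 24×16 boundary matrix has rank 15 and Smith normal form diag(1,1,1,1,1,1,1,1,1,1,1,1,1,1,1).

From H_k ≅ ker(∂_k) / im(∂_{k+1}) we obtain:

  H_2: rank ker ∂_2 − rank ∂_3 = (16 − 15) − 0 = 1, and there is no ∂_3, so H_2 = Z.

(K is a triangulation of the torus T^2.)

H_2 ≅ Z.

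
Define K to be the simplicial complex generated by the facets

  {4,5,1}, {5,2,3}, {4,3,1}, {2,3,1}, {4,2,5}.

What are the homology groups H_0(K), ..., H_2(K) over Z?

Take the total order 1 < 2 < 3 < 4 < 5 on the vertex set. Then K (dimension 2) consists of the simplices:

  0-simplices (5): [1], [2], [3], [4], [5]
  1-simplices (10): [1,2], [1,3], [1,4], [1,5], [2,3], [2,4], [2,5], [3,4], [3,5], [4,5]
  2-simplices (5): [1,2,3], [1,3,4], [1,4,5], [2,3,5], [2,4,5]

so the chain groups are C_0 ≅ Z^5, C_1 ≅ Z^10, C_2 ≅ Z^5.

The boundary map ∂_1: C_1 → C_0 maps an edge to its endpoints' difference, ∂[p,q] = q − p.
This gives a 5×10 integer matrix of rank 4; reducing to Smith normal form yields diagonal entries (1,1,1,1).

∂_2: C_2 → C_1 sends each 2-simplex [p,q,r] to [q,r] − [p,r] + [p,q]. For instance
  ∂[2,3,5] = [3,5] − [2,5] + [2,3],
  ∂[1,3,4] = [3,4] − [1,4] + [1,3].
The 10×5 boundary matrix has rank 5 and Smith normal form diag(1,1,1,1,1).

Computing H_k = (kernel of ∂_k) / (image of ∂_{k+1}):

  H_0: rank C_0 − rank ∂_1 = 5 − 4 = 1, and the invariant factors of ∂_1 are all 1, so H_0 ≅ Z.
  H_1: rank ker ∂_1 − rank ∂_2 = (10 − 4) − 5 = 1, and the invariant factors of ∂_2 are all 1, so H_1 ≅ Z.
  H_2: rank ker ∂_2 − rank ∂_3 = (5 − 5) − 0 = 0, and there is no ∂_3, so H_2 ≅ 0.

(K is a triangulation of the Möbius band.)

H_0 = Z,  H_1 = Z,  H_2 = 0.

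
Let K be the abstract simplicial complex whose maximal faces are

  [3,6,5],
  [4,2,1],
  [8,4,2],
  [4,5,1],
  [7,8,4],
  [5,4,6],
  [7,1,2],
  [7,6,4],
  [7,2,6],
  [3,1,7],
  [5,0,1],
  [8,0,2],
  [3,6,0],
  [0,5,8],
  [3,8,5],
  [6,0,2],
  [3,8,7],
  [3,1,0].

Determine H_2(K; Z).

Order the vertices as 0 < 1 < 2 < 3 < 4 < 5 < 6 < 7 < 8. Listing each simplex with vertices in this order, K has dimension 2 with simplices:

  0-simplices (9): [0], [1], [2], [3], [4], [5], [6], [7], [8]
  1-simplices (27): (27 of them)
  2-simplices (18): [0,1,3], [0,1,5], [0,2,6], [0,2,8], [0,3,6], [0,5,8], [1,2,4], [1,2,7], [1,3,7], [1,4,5], [2,4,8], [2,6,7], [3,5,6], [3,5,8], [3,7,8], [4,5,6], [4,6,7], [4,7,8]

so the chain groups are C_0 ≅ Z^9, C_1 ≅ Z^27, C_2 ≅ Z^18.

The boundary map ∂_1: C_1 → C_0 maps an edge to its endpoints' difference, ∂[p,q] = q − p. For instance
  ∂[7,8] = [8] − [7].
The resulting 9×27 matrix has rank 8, and its Smith normal form has invariant factors (1,1,1,1,1,1,1,1).

Boundary ∂_2: C_2 → C_1 sends each 2-simplex [p,q,r] to [q,r] − [p,r] + [p,q]. For instance
  ∂[1,2,4] = [2,4] − [1,4] + [1,2],
  ∂[0,2,6] = [2,6] − [0,6] + [0,2].
The resulting 27×18 matrix has rank 18, and its Smith normal form has invariant factors (1,1,1,1,1,1,1,1,1,1,1,1,1,1,1,1,1,2).

Computing H_k = (kernel of ∂_k) / (image of ∂_{k+1}):

  H_2: rank ker ∂_2 − rank ∂_3 = (18 − 18) − 0 = 0, and there is no ∂_3, so H_2 = 0.

H_2 ≅ 0.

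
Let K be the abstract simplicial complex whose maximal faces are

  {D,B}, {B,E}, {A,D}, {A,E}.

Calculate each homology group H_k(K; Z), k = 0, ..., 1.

H_0 ≅ Z,  H_1 ≅ Z.

Take the total order A < B < D < E on the vertex set. Then K (dimension 1) consists of the simplices:

  0-simplices (4): A, B, D, E
  1-simplices (4): AD, AE, BD, BE

Hence C_0 ≅ Z^4, C_1 ≅ Z^4.

The boundary map ∂_1: C_1 → C_0 is given by ∂[p,q] = [q] − [p]. For instance
  ∂AD = D − A.
The resulting 4×4 matrix has rank 3, and its Smith normal form has invariant factors (1,1,1).

Now H_k = ker ∂_k / im ∂_{k+1}, so:

  H_0: rank C_0 − rank ∂_1 = 4 − 3 = 1, and the invariant factors of ∂_1 are all 1, so H_0 ≅ Z.
  H_1: rank ker ∂_1 − rank ∂_2 = (4 − 3) − 0 = 1, and there is no ∂_2, so H_1 ≅ Z.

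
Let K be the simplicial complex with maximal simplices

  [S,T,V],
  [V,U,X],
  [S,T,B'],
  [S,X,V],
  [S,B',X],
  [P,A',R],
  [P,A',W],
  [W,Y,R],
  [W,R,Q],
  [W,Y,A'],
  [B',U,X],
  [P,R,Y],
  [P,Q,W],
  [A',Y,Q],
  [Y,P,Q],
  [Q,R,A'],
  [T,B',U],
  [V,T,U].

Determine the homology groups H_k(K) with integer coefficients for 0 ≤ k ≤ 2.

H_0 ≅ Z^2,  H_1 ≅ Z_2,  H_2 ≅ Z.

Take the total order P < Q < R < S < T < U < V < W < X < Y < A' < B' on the vertex set. Then K (dimension 2) consists of the simplices:

  0-simplices (12): [P], [Q], [R], [S], [T], [U], [V], [W], [X], [Y], [A'], [B']
  1-simplices (27): (27 of them)
  2-simplices (18): (18 of them)

giving chain groups C_0 ≅ Z^12, C_1 ≅ Z^27, C_2 ≅ Z^18.

Boundary ∂_1: C_1 → C_0 sends each edge [p,q] (with p < q) to q − p.
The 12×27 boundary matrix has rank 10 and Smith normal form diag(1,1,1,1,1,1,1,1,1,1).

Boundary ∂_2: C_2 → C_1 maps a triangle to the signed sum of its edges. For instance
  ∂[T,U,V] = [U,V] − [T,V] + [T,U],
  ∂[Q,R,A'] = [R,A'] − [Q,A'] + [Q,R].
This gives a 27×18 integer matrix of rank 17; reducing to Smith normal form yields diagonal entries (1,1,1,1,1,1,1,1,1,1,1,1,1,1,1,1,2).

Now H_k = ker ∂_k / im ∂_{k+1}, so:

  H_0: rank C_0 − rank ∂_1 = 12 − 10 = 2, and the invariant factors of ∂_1 are all 1, so H_0 = Z^2.
  H_1: rank ker ∂_1 − rank ∂_2 = (27 − 10) − 17 = 0, and ∂_2 has invariant factor 2 > 1, so H_1 = Z_2.
  H_2: rank ker ∂_2 − rank ∂_3 = (18 − 17) − 0 = 1, and there is no ∂_3, so H_2 = Z.

As a check, the Euler characteristic is 12 − 27 + 18 = 3, which agrees with 2 − 0 + 1 = 3.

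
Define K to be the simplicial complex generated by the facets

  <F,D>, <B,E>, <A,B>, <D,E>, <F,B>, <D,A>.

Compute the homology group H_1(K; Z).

Order the vertices as A < B < D < E < F. Listing each simplex with vertices in this order, K has dimension 1 with simplices:

  0-simplices (5): A, B, D, E, F
  1-simplices (6): AB, AD, BE, BF, DE, DF

Hence C_0 ≅ Z^5, C_1 ≅ Z^6.

The boundary map ∂_1: C_1 → C_0 sends each edge [p,q] (with p < q) to q − p.
As a 5×6 matrix over Z this has rank 4, with invariant factors (1,1,1,1).

From H_k ≅ ker(∂_k) / im(∂_{k+1}) we obtain:

  H_1: rank ker ∂_1 − rank ∂_2 = (6 − 4) − 0 = 2, and there is no ∂_2, so H_1 ≅ Z^2.

H_1 = Z^2.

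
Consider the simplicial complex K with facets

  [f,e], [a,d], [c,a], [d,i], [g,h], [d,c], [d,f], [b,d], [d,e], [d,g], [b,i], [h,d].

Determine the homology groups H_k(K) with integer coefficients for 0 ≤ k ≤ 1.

Fix the vertex order a < b < c < d < e < f < g < h < i and write every simplex with vertices in increasing order. Then dim K = 1 and the simplices of K are:

  0-simplices (9): a, b, c, d, e, f, g, h, i
  1-simplices (12): ac, ad, bd, bi, cd, de, df, dg, dh, di, ef, gh

so the chain groups are C_0 ≅ Z^9, C_1 ≅ Z^12.

The boundary map ∂_1: C_1 → C_0 maps an edge to its endpoints' difference, ∂[p,q] = q − p. For instance
  ∂ac = c − a.
The resulting 9×12 matrix has rank 8, and its Smith normal form has invariant factors (1,1,1,1,1,1,1,1).

Computing H_k = (kernel of ∂_k) / (image of ∂_{k+1}):

  H_0: rank C_0 − rank ∂_1 = 9 − 8 = 1, and the invariant factors of ∂_1 are all 1, so H_0 ≅ Z.
  H_1: rank ker ∂_1 − rank ∂_2 = (12 − 8) − 0 = 4, and there is no ∂_2, so H_1 ≅ Z^4.

As a check, the Euler characteristic is 9 − 12 = -3, which agrees with 1 − 4 = -3.

H_0 ≅ Z,  H_1 ≅ Z^4.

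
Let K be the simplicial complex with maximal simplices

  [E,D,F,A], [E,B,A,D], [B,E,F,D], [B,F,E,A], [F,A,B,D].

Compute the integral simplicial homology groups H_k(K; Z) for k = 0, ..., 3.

H_0 ≅ Z,  H_1 = 0,  H_2 = 0,  H_3 ≅ Z.

We work with the vertex ordering A < B < D < E < F. The simplices of K, each written with vertices in increasing order, are:

  0-simplices (5): A, B, D, E, F
  1-simplices (10): AB, AD, AE, AF, BD, BE, BF, DE, DF, EF
  2-simplices (10): ABD, ABE, ABF, ADE, ADF, AEF, BDE, BDF, BEF, DEF
  3-simplices (5): ABDE, ABDF, ABEF, ADEF, BDEF

so the chain groups are C_0 ≅ Z^5, C_1 ≅ Z^10, C_2 ≅ Z^10, C_3 ≅ Z^5.

Boundary ∂_1: C_1 → C_0 sends each edge [p,q] (with p < q) to q − p.
The resulting 5×10 matrix has rank 4, and its Smith normal form has invariant factors (1,1,1,1).

Boundary ∂_2: C_2 → C_1 sends each 2-simplex [p,q,r] to [q,r] − [p,r] + [p,q]. For instance
  ∂ABF = BF − AF + AB,
  ∂ABE = BE − AE + AB.
This gives a 10×10 integer matrix of rank 6; reducing to Smith normal form yields diagonal entries (1,1,1,1,1,1).

∂_3: C_3 → C_2 sends each 3-simplex σ to the alternating sum Σ_i (−1)^i (σ with its i-th vertex removed). For instance
  ∂ABEF = BEF − AEF + ABF − ABE,
  ∂ADEF = DEF − AEF + ADF − ADE.
The 10×5 boundary matrix has rank 4 and Smith normal form diag(1,1,1,1).

Computing H_k = (kernel of ∂_k) / (image of ∂_{k+1}):

  H_0: rank C_0 − rank ∂_1 = 5 − 4 = 1, and the invariant factors of ∂_1 are all 1, so H_0 ≅ Z.
  H_1: rank ker ∂_1 − rank ∂_2 = (10 − 4) − 6 = 0, and the invariant factors of ∂_2 are all 1, so H_1 ≅ 0.
  H_2: rank ker ∂_2 − rank ∂_3 = (10 − 6) − 4 = 0, and the invariant factors of ∂_3 are all 1, so H_2 ≅ 0.
  H_3: rank ker ∂_3 − rank ∂_4 = (5 − 4) − 0 = 1, and there is no ∂_4, so H_3 ≅ Z.

As a check, the Euler characteristic is 5 − 10 + 10 − 5 = 0, which agrees with 1 − 0 + 0 − 1 = 0.
(K is a triangulation of the 3-sphere S^3.)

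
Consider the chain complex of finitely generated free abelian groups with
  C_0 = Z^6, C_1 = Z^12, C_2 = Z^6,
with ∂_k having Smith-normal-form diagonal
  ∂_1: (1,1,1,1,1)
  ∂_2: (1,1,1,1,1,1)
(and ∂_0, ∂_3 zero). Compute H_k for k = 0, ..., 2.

H_0: b_0 = 6 − 0 − 5 = 1; torsion from ∂_1 factors > 1: none. So H_0 = Z.
H_1: b_1 = 12 − 5 − 6 = 1; torsion from ∂_2 factors > 1: none. So H_1 = Z.
H_2: b_2 = 6 − 6 − 0 = 0; torsion from ∂_3 factors > 1: none. So H_2 = 0.

H_0 = Z,  H_1 = Z,  H_2 = 0.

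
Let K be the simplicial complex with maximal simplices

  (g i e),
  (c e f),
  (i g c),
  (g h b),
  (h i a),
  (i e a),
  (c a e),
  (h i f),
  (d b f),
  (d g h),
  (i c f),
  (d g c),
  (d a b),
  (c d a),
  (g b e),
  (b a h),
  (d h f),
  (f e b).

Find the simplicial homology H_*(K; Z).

Take the total order a < b < c < d < e < f < g < h < i on the vertex set. Then K (dimension 2) consists of the simplices:

  0-simplices (9): a, b, c, d, e, f, g, h, i
  1-simplices (27): ab, ac, ad, ae, ah, ai, bd, be, bf, bg, bh, cd, ce, cf, cg, ci, df, dg, dh, ef, eg, ei, fh, fi, gh, gi, hi
  2-simplices (18): abd, abh, acd, ace, aei, ahi, bdf, bef, beg, bgh, cdg, cef, cfi, cgi, dfh, dgh, egi, fhi

Hence C_0 ≅ Z^9, C_1 ≅ Z^27, C_2 ≅ Z^18.

∂_1: C_1 → C_0 sends each edge [p,q] (with p < q) to q − p. For instance
  ∂cd = d − c.
This gives a 9×27 integer matrix of rank 8; reducing to Smith normal form yields diagonal entries (1,1,1,1,1,1,1,1).

The boundary map ∂_2: C_2 → C_1 sends each 2-simplex [p,q,r] to [q,r] − [p,r] + [p,q]. For instance
  ∂ace = ce − ae + ac,
  ∂abh = bh − ah + ab.
The resulting 27×18 matrix has rank 18, and its Smith normal form has invariant factors (1,1,1,1,1,1,1,1,1,1,1,1,1,1,1,1,1,2).

Reading off H_k = ker ∂_k / im ∂_{k+1}:

  H_0: rank C_0 − rank ∂_1 = 9 − 8 = 1, and the invariant factors of ∂_1 are all 1, so H_0 ≅ Z.
  H_1: rank ker ∂_1 − rank ∂_2 = (27 − 8) − 18 = 1, and ∂_2 has invariant factor 2 > 1, so H_1 ≅ Z ⊕ Z_2.
  H_2: rank ker ∂_2 − rank ∂_3 = (18 − 18) − 0 = 0, and there is no ∂_3, so H_2 ≅ 0.

As a check, the Euler characteristic is 9 − 27 + 18 = 0, which agrees with 1 − 1 + 0 = 0.

H_0 ≅ Z,  H_1 ≅ Z ⊕ Z_2,  H_2 = 0.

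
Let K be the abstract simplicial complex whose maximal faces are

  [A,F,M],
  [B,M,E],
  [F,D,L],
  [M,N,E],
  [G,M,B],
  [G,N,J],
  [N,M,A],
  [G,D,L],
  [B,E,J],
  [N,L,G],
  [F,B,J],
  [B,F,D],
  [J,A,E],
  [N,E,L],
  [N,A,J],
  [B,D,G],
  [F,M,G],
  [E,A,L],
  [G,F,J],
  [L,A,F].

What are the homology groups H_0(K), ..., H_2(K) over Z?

H_0 ≅ Z,  H_1 ≅ Z ⊕ Z/2,  H_2 = 0.

Fix the vertex order A < B < D < E < F < G < J < L < M < N and write every simplex with vertices in increasing order. Then dim K = 2 and the simplices of K are:

  0-simplices (10): A, B, D, E, F, G, J, L, M, N
  1-simplices (30): AE, AF, AJ, AL, AM, AN, BD, BE, BF, BG, BJ, BM, DF, DG, DL, EJ, EL, EM, EN, FG, FJ, FL, FM, GJ, GL, GM, GN, JN, LN, MN
  2-simplices (20): AEJ, AEL, AFL, AFM, AJN, AMN, BDF, BDG, BEJ, BEM, BFJ, BGM, DFL, DGL, ELN, EMN, FGJ, FGM, GJN, GLN

Hence C_0 ≅ Z^10, C_1 ≅ Z^30, C_2 ≅ Z^20.

The boundary map ∂_1: C_1 → C_0 is given by ∂[p,q] = [q] − [p].
As a 10×30 matrix over Z this has rank 9, with invariant factors (1,1,1,1,1,1,1,1,1).

∂_2: C_2 → C_1 maps a triangle to the signed sum of its edges. For instance
  ∂EMN = MN − EN + EM,
  ∂GLN = LN − GN + GL.
This gives a 30×20 integer matrix of rank 20; reducing to Smith normal form yields diagonal entries (1,1,1,1,1,1,1,1,1,1,1,1,1,1,1,1,1,1,1,2).

Reading off H_k = ker ∂_k / im ∂_{k+1}:

  H_0: rank C_0 − rank ∂_1 = 10 − 9 = 1, and the invariant factors of ∂_1 are all 1, so H_0 ≅ Z.
  H_1: rank ker ∂_1 − rank ∂_2 = (30 − 9) − 20 = 1, and ∂_2 has invariant factor 2 > 1, so H_1 ≅ Z ⊕ Z/2.
  H_2: rank ker ∂_2 − rank ∂_3 = (20 − 20) − 0 = 0, and there is no ∂_3, so H_2 ≅ 0.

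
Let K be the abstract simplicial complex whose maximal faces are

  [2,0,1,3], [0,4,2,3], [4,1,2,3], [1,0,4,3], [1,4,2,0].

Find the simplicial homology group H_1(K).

K has 5 vertices, 10 edges, 10 triangles, 5 3-simplices.
rank ∂_1 = 4, rank ∂_2 = 6 ⇒ b_1 = 10 − 4 − 6 = 0; all invariant factors of ∂_2 are 1 so no torsion. So H_1 = 0.

H_1 ≅ 0.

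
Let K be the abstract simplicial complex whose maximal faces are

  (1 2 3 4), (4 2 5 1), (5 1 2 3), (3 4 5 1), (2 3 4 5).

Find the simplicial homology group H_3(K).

H_3 = Z.

We work with the vertex ordering 1 < 2 < 3 < 4 < 5. The simplices of K, each written with vertices in increasing order, are:

  0-simplices (5): [1], [2], [3], [4], [5]
  1-simplices (10): [1,2], [1,3], [1,4], [1,5], [2,3], [2,4], [2,5], [3,4], [3,5], [4,5]
  2-simplices (10): [1,2,3], [1,2,4], [1,2,5], [1,3,4], [1,3,5], [1,4,5], [2,3,4], [2,3,5], [2,4,5], [3,4,5]
  3-simplices (5): [1,2,3,4], [1,2,3,5], [1,2,4,5], [1,3,4,5], [2,3,4,5]

giving chain groups C_0 ≅ Z^5, C_1 ≅ Z^10, C_2 ≅ Z^10, C_3 ≅ Z^5.

Boundary ∂_1: C_1 → C_0 sends each edge [p,q] (with p < q) to q − p.
The 5×10 boundary matrix has rank 4 and Smith normal form diag(1,1,1,1).

Boundary ∂_2: C_2 → C_1 acts by ∂[p,q,r] = [q,r] − [p,r] + [p,q]. For instance
  ∂[3,4,5] = [4,5] − [3,5] + [3,4],
  ∂[1,3,5] = [3,5] − [1,5] + [1,3].
The 10×10 boundary matrix has rank 6 and Smith normal form diag(1,1,1,1,1,1).

The boundary map ∂_3: C_3 → C_2 sends each 3-simplex σ to the alternating sum Σ_i (−1)^i (σ with its i-th vertex removed). For instance
  ∂[2,3,4,5] = [3,4,5] − [2,4,5] + [2,3,5] − [2,3,4],
  ∂[1,2,3,4] = [2,3,4] − [1,3,4] + [1,2,4] − [1,2,3].
This gives a 10×5 integer matrix of rank 4; reducing to Smith normal form yields diagonal entries (1,1,1,1).

Now H_k = ker ∂_k / im ∂_{k+1}, so:

  H_3: rank ker ∂_3 − rank ∂_4 = (5 − 4) − 0 = 1, and there is no ∂_4, so H_3 = Z.

(K is a triangulation of the 3-sphere S^3.)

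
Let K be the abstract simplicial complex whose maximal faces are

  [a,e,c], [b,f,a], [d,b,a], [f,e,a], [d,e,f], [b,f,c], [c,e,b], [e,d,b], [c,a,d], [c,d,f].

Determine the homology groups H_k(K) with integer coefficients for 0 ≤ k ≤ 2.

Take the total order a < b < c < d < e < f on the vertex set. Then K (dimension 2) consists of the simplices:

  0-simplices (6): a, b, c, d, e, f
  1-simplices (15): ab, ac, ad, ae, af, bc, bd, be, bf, cd, ce, cf, de, df, ef
  2-simplices (10): abd, abf, acd, ace, aef, bce, bcf, bde, cdf, def

so the chain groups are C_0 ≅ Z^6, C_1 ≅ Z^15, C_2 ≅ Z^10.

∂_1: C_1 → C_0 sends each edge [p,q] (with p < q) to q − p. For instance
  ∂ce = e − c.
The 6×15 boundary matrix has rank 5 and Smith normal form diag(1,1,1,1,1).

∂_2: C_2 → C_1 acts by ∂[p,q,r] = [q,r] − [p,r] + [p,q]. For instance
  ∂acd = cd − ad + ac,
  ∂def = ef − df + de.
This gives a 15×10 integer matrix of rank 10; reducing to Smith normal form yields diagonal entries (1,1,1,1,1,1,1,1,1,2).

From H_k ≅ ker(∂_k) / im(∂_{k+1}) we obtain:

  H_0: rank C_0 − rank ∂_1 = 6 − 5 = 1, and the invariant factors of ∂_1 are all 1, so H_0 = Z.
  H_1: rank ker ∂_1 − rank ∂_2 = (15 − 5) − 10 = 0, and ∂_2 has invariant factor 2 > 1, so H_1 = Z_2.
  H_2: rank ker ∂_2 − rank ∂_3 = (10 − 10) − 0 = 0, and there is no ∂_3, so H_2 = 0.

H_0 ≅ Z,  H_1 ≅ Z_2,  H_2 = 0.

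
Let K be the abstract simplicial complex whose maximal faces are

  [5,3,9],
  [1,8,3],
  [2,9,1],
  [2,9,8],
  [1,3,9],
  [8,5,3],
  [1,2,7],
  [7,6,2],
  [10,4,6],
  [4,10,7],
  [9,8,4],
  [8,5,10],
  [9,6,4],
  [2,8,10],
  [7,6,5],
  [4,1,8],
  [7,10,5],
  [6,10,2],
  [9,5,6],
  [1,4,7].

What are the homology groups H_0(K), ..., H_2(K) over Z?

Fix the vertex order 1 < 2 < 3 < 4 < 5 < 6 < 7 < 8 < 9 < 10 and write every simplex with vertices in increasing order. Then dim K = 2 and the simplices of K are:

  0-simplices (10): [1], [2], [3], [4], [5], [6], [7], [8], [9], [10]
  1-simplices (30): (30 of them)
  2-simplices (20): (20 of them)

so the chain groups are C_0 ≅ Z^10, C_1 ≅ Z^30, C_2 ≅ Z^20.

The boundary map ∂_1: C_1 → C_0 sends each edge [p,q] (with p < q) to q − p. For instance
  ∂[5,6] = [6] − [5].
The 10×30 boundary matrix has rank 9 and Smith normal form diag(1,1,1,1,1,1,1,1,1).

∂_2: C_2 → C_1 sends each 2-simplex [p,q,r] to [q,r] − [p,r] + [p,q]. For instance
  ∂[4,8,9] = [8,9] − [4,9] + [4,8],
  ∂[5,7,10] = [7,10] − [5,10] + [5,7].
The 30×20 boundary matrix has rank 20 and Smith normal form diag(1,1,1,1,1,1,1,1,1,1,1,1,1,1,1,1,1,1,1,2).

From H_k ≅ ker(∂_k) / im(∂_{k+1}) we obtain:

  H_0: rank C_0 − rank ∂_1 = 10 − 9 = 1, and the invariant factors of ∂_1 are all 1, so H_0 = Z.
  H_1: rank ker ∂_1 − rank ∂_2 = (30 − 9) − 20 = 1, and ∂_2 has invariant factor 2 > 1, so H_1 = Z ⊕ Z_2.
  H_2: rank ker ∂_2 − rank ∂_3 = (20 − 20) − 0 = 0, and there is no ∂_3, so H_2 = 0.

H_0 = Z,  H_1 = Z ⊕ Z_2,  H_2 = 0.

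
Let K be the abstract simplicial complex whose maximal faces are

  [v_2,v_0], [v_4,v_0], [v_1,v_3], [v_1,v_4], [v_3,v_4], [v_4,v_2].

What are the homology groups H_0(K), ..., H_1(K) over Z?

H_0 ≅ Z,  H_1 ≅ Z^2.

We work with the vertex ordering v_0 < v_1 < v_2 < v_3 < v_4. The simplices of K, each written with vertices in increasing order, are:

  0-simplices (5): [v_0], [v_1], [v_2], [v_3], [v_4]
  1-simplices (6): [v_0,v_2], [v_0,v_4], [v_1,v_3], [v_1,v_4], [v_2,v_4], [v_3,v_4]

giving chain groups C_0 ≅ Z^5, C_1 ≅ Z^6.

Boundary ∂_1: C_1 → C_0 maps an edge to its endpoints' difference, ∂[p,q] = q − p. For instance
  ∂[v_1,v_3] = [v_3] − [v_1].
The resulting 5×6 matrix has rank 4, and its Smith normal form has invariant factors (1,1,1,1).

Reading off H_k = ker ∂_k / im ∂_{k+1}:

  H_0: rank C_0 − rank ∂_1 = 5 − 4 = 1, and the invariant factors of ∂_1 are all 1, so H_0 = Z.
  H_1: rank ker ∂_1 − rank ∂_2 = (6 − 4) − 0 = 2, and there is no ∂_2, so H_1 = Z^2.

As a check, the Euler characteristic is 5 − 6 = -1, which agrees with 1 − 2 = -1.
(K is a triangulation of a wedge of 2 circles.)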